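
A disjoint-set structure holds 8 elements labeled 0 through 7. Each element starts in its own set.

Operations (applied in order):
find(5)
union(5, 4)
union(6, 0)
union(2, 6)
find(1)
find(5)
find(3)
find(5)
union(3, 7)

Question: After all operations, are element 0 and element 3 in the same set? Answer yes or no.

Answer: no

Derivation:
Step 1: find(5) -> no change; set of 5 is {5}
Step 2: union(5, 4) -> merged; set of 5 now {4, 5}
Step 3: union(6, 0) -> merged; set of 6 now {0, 6}
Step 4: union(2, 6) -> merged; set of 2 now {0, 2, 6}
Step 5: find(1) -> no change; set of 1 is {1}
Step 6: find(5) -> no change; set of 5 is {4, 5}
Step 7: find(3) -> no change; set of 3 is {3}
Step 8: find(5) -> no change; set of 5 is {4, 5}
Step 9: union(3, 7) -> merged; set of 3 now {3, 7}
Set of 0: {0, 2, 6}; 3 is not a member.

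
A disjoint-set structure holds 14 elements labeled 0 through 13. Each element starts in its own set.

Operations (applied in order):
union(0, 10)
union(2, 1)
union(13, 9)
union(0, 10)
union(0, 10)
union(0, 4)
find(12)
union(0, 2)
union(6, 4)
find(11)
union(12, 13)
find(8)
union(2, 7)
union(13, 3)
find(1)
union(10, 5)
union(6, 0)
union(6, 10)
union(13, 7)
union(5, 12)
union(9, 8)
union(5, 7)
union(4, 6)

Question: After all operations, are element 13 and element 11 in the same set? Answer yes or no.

Step 1: union(0, 10) -> merged; set of 0 now {0, 10}
Step 2: union(2, 1) -> merged; set of 2 now {1, 2}
Step 3: union(13, 9) -> merged; set of 13 now {9, 13}
Step 4: union(0, 10) -> already same set; set of 0 now {0, 10}
Step 5: union(0, 10) -> already same set; set of 0 now {0, 10}
Step 6: union(0, 4) -> merged; set of 0 now {0, 4, 10}
Step 7: find(12) -> no change; set of 12 is {12}
Step 8: union(0, 2) -> merged; set of 0 now {0, 1, 2, 4, 10}
Step 9: union(6, 4) -> merged; set of 6 now {0, 1, 2, 4, 6, 10}
Step 10: find(11) -> no change; set of 11 is {11}
Step 11: union(12, 13) -> merged; set of 12 now {9, 12, 13}
Step 12: find(8) -> no change; set of 8 is {8}
Step 13: union(2, 7) -> merged; set of 2 now {0, 1, 2, 4, 6, 7, 10}
Step 14: union(13, 3) -> merged; set of 13 now {3, 9, 12, 13}
Step 15: find(1) -> no change; set of 1 is {0, 1, 2, 4, 6, 7, 10}
Step 16: union(10, 5) -> merged; set of 10 now {0, 1, 2, 4, 5, 6, 7, 10}
Step 17: union(6, 0) -> already same set; set of 6 now {0, 1, 2, 4, 5, 6, 7, 10}
Step 18: union(6, 10) -> already same set; set of 6 now {0, 1, 2, 4, 5, 6, 7, 10}
Step 19: union(13, 7) -> merged; set of 13 now {0, 1, 2, 3, 4, 5, 6, 7, 9, 10, 12, 13}
Step 20: union(5, 12) -> already same set; set of 5 now {0, 1, 2, 3, 4, 5, 6, 7, 9, 10, 12, 13}
Step 21: union(9, 8) -> merged; set of 9 now {0, 1, 2, 3, 4, 5, 6, 7, 8, 9, 10, 12, 13}
Step 22: union(5, 7) -> already same set; set of 5 now {0, 1, 2, 3, 4, 5, 6, 7, 8, 9, 10, 12, 13}
Step 23: union(4, 6) -> already same set; set of 4 now {0, 1, 2, 3, 4, 5, 6, 7, 8, 9, 10, 12, 13}
Set of 13: {0, 1, 2, 3, 4, 5, 6, 7, 8, 9, 10, 12, 13}; 11 is not a member.

Answer: no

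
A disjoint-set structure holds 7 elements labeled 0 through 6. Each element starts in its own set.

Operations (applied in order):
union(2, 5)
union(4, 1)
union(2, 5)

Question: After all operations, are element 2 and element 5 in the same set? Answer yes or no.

Answer: yes

Derivation:
Step 1: union(2, 5) -> merged; set of 2 now {2, 5}
Step 2: union(4, 1) -> merged; set of 4 now {1, 4}
Step 3: union(2, 5) -> already same set; set of 2 now {2, 5}
Set of 2: {2, 5}; 5 is a member.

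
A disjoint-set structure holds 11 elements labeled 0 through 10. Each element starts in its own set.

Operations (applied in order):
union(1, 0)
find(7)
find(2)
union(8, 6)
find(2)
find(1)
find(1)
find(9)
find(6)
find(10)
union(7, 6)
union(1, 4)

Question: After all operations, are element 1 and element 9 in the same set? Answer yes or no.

Answer: no

Derivation:
Step 1: union(1, 0) -> merged; set of 1 now {0, 1}
Step 2: find(7) -> no change; set of 7 is {7}
Step 3: find(2) -> no change; set of 2 is {2}
Step 4: union(8, 6) -> merged; set of 8 now {6, 8}
Step 5: find(2) -> no change; set of 2 is {2}
Step 6: find(1) -> no change; set of 1 is {0, 1}
Step 7: find(1) -> no change; set of 1 is {0, 1}
Step 8: find(9) -> no change; set of 9 is {9}
Step 9: find(6) -> no change; set of 6 is {6, 8}
Step 10: find(10) -> no change; set of 10 is {10}
Step 11: union(7, 6) -> merged; set of 7 now {6, 7, 8}
Step 12: union(1, 4) -> merged; set of 1 now {0, 1, 4}
Set of 1: {0, 1, 4}; 9 is not a member.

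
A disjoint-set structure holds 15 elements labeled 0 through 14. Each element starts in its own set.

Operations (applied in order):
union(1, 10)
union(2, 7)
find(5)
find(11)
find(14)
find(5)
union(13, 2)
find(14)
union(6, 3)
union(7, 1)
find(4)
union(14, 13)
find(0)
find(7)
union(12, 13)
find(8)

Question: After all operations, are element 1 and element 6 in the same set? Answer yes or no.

Answer: no

Derivation:
Step 1: union(1, 10) -> merged; set of 1 now {1, 10}
Step 2: union(2, 7) -> merged; set of 2 now {2, 7}
Step 3: find(5) -> no change; set of 5 is {5}
Step 4: find(11) -> no change; set of 11 is {11}
Step 5: find(14) -> no change; set of 14 is {14}
Step 6: find(5) -> no change; set of 5 is {5}
Step 7: union(13, 2) -> merged; set of 13 now {2, 7, 13}
Step 8: find(14) -> no change; set of 14 is {14}
Step 9: union(6, 3) -> merged; set of 6 now {3, 6}
Step 10: union(7, 1) -> merged; set of 7 now {1, 2, 7, 10, 13}
Step 11: find(4) -> no change; set of 4 is {4}
Step 12: union(14, 13) -> merged; set of 14 now {1, 2, 7, 10, 13, 14}
Step 13: find(0) -> no change; set of 0 is {0}
Step 14: find(7) -> no change; set of 7 is {1, 2, 7, 10, 13, 14}
Step 15: union(12, 13) -> merged; set of 12 now {1, 2, 7, 10, 12, 13, 14}
Step 16: find(8) -> no change; set of 8 is {8}
Set of 1: {1, 2, 7, 10, 12, 13, 14}; 6 is not a member.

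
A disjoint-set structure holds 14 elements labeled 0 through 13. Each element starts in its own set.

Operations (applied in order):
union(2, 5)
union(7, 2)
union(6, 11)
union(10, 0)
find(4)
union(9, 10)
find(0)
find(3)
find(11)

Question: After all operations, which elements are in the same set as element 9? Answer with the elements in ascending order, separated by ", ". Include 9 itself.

Step 1: union(2, 5) -> merged; set of 2 now {2, 5}
Step 2: union(7, 2) -> merged; set of 7 now {2, 5, 7}
Step 3: union(6, 11) -> merged; set of 6 now {6, 11}
Step 4: union(10, 0) -> merged; set of 10 now {0, 10}
Step 5: find(4) -> no change; set of 4 is {4}
Step 6: union(9, 10) -> merged; set of 9 now {0, 9, 10}
Step 7: find(0) -> no change; set of 0 is {0, 9, 10}
Step 8: find(3) -> no change; set of 3 is {3}
Step 9: find(11) -> no change; set of 11 is {6, 11}
Component of 9: {0, 9, 10}

Answer: 0, 9, 10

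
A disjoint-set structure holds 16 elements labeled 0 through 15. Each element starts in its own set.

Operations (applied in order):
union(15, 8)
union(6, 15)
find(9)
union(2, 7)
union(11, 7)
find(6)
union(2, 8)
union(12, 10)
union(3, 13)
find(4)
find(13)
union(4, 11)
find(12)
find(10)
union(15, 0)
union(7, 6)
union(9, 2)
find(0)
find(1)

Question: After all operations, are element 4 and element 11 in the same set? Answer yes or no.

Answer: yes

Derivation:
Step 1: union(15, 8) -> merged; set of 15 now {8, 15}
Step 2: union(6, 15) -> merged; set of 6 now {6, 8, 15}
Step 3: find(9) -> no change; set of 9 is {9}
Step 4: union(2, 7) -> merged; set of 2 now {2, 7}
Step 5: union(11, 7) -> merged; set of 11 now {2, 7, 11}
Step 6: find(6) -> no change; set of 6 is {6, 8, 15}
Step 7: union(2, 8) -> merged; set of 2 now {2, 6, 7, 8, 11, 15}
Step 8: union(12, 10) -> merged; set of 12 now {10, 12}
Step 9: union(3, 13) -> merged; set of 3 now {3, 13}
Step 10: find(4) -> no change; set of 4 is {4}
Step 11: find(13) -> no change; set of 13 is {3, 13}
Step 12: union(4, 11) -> merged; set of 4 now {2, 4, 6, 7, 8, 11, 15}
Step 13: find(12) -> no change; set of 12 is {10, 12}
Step 14: find(10) -> no change; set of 10 is {10, 12}
Step 15: union(15, 0) -> merged; set of 15 now {0, 2, 4, 6, 7, 8, 11, 15}
Step 16: union(7, 6) -> already same set; set of 7 now {0, 2, 4, 6, 7, 8, 11, 15}
Step 17: union(9, 2) -> merged; set of 9 now {0, 2, 4, 6, 7, 8, 9, 11, 15}
Step 18: find(0) -> no change; set of 0 is {0, 2, 4, 6, 7, 8, 9, 11, 15}
Step 19: find(1) -> no change; set of 1 is {1}
Set of 4: {0, 2, 4, 6, 7, 8, 9, 11, 15}; 11 is a member.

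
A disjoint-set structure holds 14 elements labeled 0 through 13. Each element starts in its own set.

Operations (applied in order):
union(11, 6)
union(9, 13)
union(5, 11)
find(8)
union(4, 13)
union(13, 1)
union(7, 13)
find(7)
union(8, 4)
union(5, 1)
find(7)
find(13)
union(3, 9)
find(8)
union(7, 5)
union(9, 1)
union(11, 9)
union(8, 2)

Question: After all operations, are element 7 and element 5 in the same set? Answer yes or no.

Answer: yes

Derivation:
Step 1: union(11, 6) -> merged; set of 11 now {6, 11}
Step 2: union(9, 13) -> merged; set of 9 now {9, 13}
Step 3: union(5, 11) -> merged; set of 5 now {5, 6, 11}
Step 4: find(8) -> no change; set of 8 is {8}
Step 5: union(4, 13) -> merged; set of 4 now {4, 9, 13}
Step 6: union(13, 1) -> merged; set of 13 now {1, 4, 9, 13}
Step 7: union(7, 13) -> merged; set of 7 now {1, 4, 7, 9, 13}
Step 8: find(7) -> no change; set of 7 is {1, 4, 7, 9, 13}
Step 9: union(8, 4) -> merged; set of 8 now {1, 4, 7, 8, 9, 13}
Step 10: union(5, 1) -> merged; set of 5 now {1, 4, 5, 6, 7, 8, 9, 11, 13}
Step 11: find(7) -> no change; set of 7 is {1, 4, 5, 6, 7, 8, 9, 11, 13}
Step 12: find(13) -> no change; set of 13 is {1, 4, 5, 6, 7, 8, 9, 11, 13}
Step 13: union(3, 9) -> merged; set of 3 now {1, 3, 4, 5, 6, 7, 8, 9, 11, 13}
Step 14: find(8) -> no change; set of 8 is {1, 3, 4, 5, 6, 7, 8, 9, 11, 13}
Step 15: union(7, 5) -> already same set; set of 7 now {1, 3, 4, 5, 6, 7, 8, 9, 11, 13}
Step 16: union(9, 1) -> already same set; set of 9 now {1, 3, 4, 5, 6, 7, 8, 9, 11, 13}
Step 17: union(11, 9) -> already same set; set of 11 now {1, 3, 4, 5, 6, 7, 8, 9, 11, 13}
Step 18: union(8, 2) -> merged; set of 8 now {1, 2, 3, 4, 5, 6, 7, 8, 9, 11, 13}
Set of 7: {1, 2, 3, 4, 5, 6, 7, 8, 9, 11, 13}; 5 is a member.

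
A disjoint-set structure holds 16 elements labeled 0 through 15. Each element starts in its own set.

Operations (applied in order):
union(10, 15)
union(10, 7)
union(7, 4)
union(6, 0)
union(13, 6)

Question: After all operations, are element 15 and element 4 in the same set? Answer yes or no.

Step 1: union(10, 15) -> merged; set of 10 now {10, 15}
Step 2: union(10, 7) -> merged; set of 10 now {7, 10, 15}
Step 3: union(7, 4) -> merged; set of 7 now {4, 7, 10, 15}
Step 4: union(6, 0) -> merged; set of 6 now {0, 6}
Step 5: union(13, 6) -> merged; set of 13 now {0, 6, 13}
Set of 15: {4, 7, 10, 15}; 4 is a member.

Answer: yes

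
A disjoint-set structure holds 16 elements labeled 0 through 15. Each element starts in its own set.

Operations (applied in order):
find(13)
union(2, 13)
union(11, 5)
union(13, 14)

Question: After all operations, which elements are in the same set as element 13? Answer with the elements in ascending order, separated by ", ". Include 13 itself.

Answer: 2, 13, 14

Derivation:
Step 1: find(13) -> no change; set of 13 is {13}
Step 2: union(2, 13) -> merged; set of 2 now {2, 13}
Step 3: union(11, 5) -> merged; set of 11 now {5, 11}
Step 4: union(13, 14) -> merged; set of 13 now {2, 13, 14}
Component of 13: {2, 13, 14}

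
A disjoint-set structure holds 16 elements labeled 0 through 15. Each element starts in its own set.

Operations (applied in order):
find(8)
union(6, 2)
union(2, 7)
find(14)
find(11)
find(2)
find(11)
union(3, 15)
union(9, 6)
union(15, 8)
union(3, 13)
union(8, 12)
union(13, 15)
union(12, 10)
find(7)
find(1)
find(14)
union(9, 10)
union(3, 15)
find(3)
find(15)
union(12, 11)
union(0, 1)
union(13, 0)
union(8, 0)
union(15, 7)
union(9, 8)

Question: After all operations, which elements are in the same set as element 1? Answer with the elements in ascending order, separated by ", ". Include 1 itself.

Answer: 0, 1, 2, 3, 6, 7, 8, 9, 10, 11, 12, 13, 15

Derivation:
Step 1: find(8) -> no change; set of 8 is {8}
Step 2: union(6, 2) -> merged; set of 6 now {2, 6}
Step 3: union(2, 7) -> merged; set of 2 now {2, 6, 7}
Step 4: find(14) -> no change; set of 14 is {14}
Step 5: find(11) -> no change; set of 11 is {11}
Step 6: find(2) -> no change; set of 2 is {2, 6, 7}
Step 7: find(11) -> no change; set of 11 is {11}
Step 8: union(3, 15) -> merged; set of 3 now {3, 15}
Step 9: union(9, 6) -> merged; set of 9 now {2, 6, 7, 9}
Step 10: union(15, 8) -> merged; set of 15 now {3, 8, 15}
Step 11: union(3, 13) -> merged; set of 3 now {3, 8, 13, 15}
Step 12: union(8, 12) -> merged; set of 8 now {3, 8, 12, 13, 15}
Step 13: union(13, 15) -> already same set; set of 13 now {3, 8, 12, 13, 15}
Step 14: union(12, 10) -> merged; set of 12 now {3, 8, 10, 12, 13, 15}
Step 15: find(7) -> no change; set of 7 is {2, 6, 7, 9}
Step 16: find(1) -> no change; set of 1 is {1}
Step 17: find(14) -> no change; set of 14 is {14}
Step 18: union(9, 10) -> merged; set of 9 now {2, 3, 6, 7, 8, 9, 10, 12, 13, 15}
Step 19: union(3, 15) -> already same set; set of 3 now {2, 3, 6, 7, 8, 9, 10, 12, 13, 15}
Step 20: find(3) -> no change; set of 3 is {2, 3, 6, 7, 8, 9, 10, 12, 13, 15}
Step 21: find(15) -> no change; set of 15 is {2, 3, 6, 7, 8, 9, 10, 12, 13, 15}
Step 22: union(12, 11) -> merged; set of 12 now {2, 3, 6, 7, 8, 9, 10, 11, 12, 13, 15}
Step 23: union(0, 1) -> merged; set of 0 now {0, 1}
Step 24: union(13, 0) -> merged; set of 13 now {0, 1, 2, 3, 6, 7, 8, 9, 10, 11, 12, 13, 15}
Step 25: union(8, 0) -> already same set; set of 8 now {0, 1, 2, 3, 6, 7, 8, 9, 10, 11, 12, 13, 15}
Step 26: union(15, 7) -> already same set; set of 15 now {0, 1, 2, 3, 6, 7, 8, 9, 10, 11, 12, 13, 15}
Step 27: union(9, 8) -> already same set; set of 9 now {0, 1, 2, 3, 6, 7, 8, 9, 10, 11, 12, 13, 15}
Component of 1: {0, 1, 2, 3, 6, 7, 8, 9, 10, 11, 12, 13, 15}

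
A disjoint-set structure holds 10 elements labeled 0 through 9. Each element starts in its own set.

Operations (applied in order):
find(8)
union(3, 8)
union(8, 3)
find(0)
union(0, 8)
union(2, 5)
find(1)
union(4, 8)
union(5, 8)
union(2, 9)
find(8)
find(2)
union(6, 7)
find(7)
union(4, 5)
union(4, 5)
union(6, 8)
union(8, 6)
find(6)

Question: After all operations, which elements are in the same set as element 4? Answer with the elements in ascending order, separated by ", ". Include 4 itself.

Answer: 0, 2, 3, 4, 5, 6, 7, 8, 9

Derivation:
Step 1: find(8) -> no change; set of 8 is {8}
Step 2: union(3, 8) -> merged; set of 3 now {3, 8}
Step 3: union(8, 3) -> already same set; set of 8 now {3, 8}
Step 4: find(0) -> no change; set of 0 is {0}
Step 5: union(0, 8) -> merged; set of 0 now {0, 3, 8}
Step 6: union(2, 5) -> merged; set of 2 now {2, 5}
Step 7: find(1) -> no change; set of 1 is {1}
Step 8: union(4, 8) -> merged; set of 4 now {0, 3, 4, 8}
Step 9: union(5, 8) -> merged; set of 5 now {0, 2, 3, 4, 5, 8}
Step 10: union(2, 9) -> merged; set of 2 now {0, 2, 3, 4, 5, 8, 9}
Step 11: find(8) -> no change; set of 8 is {0, 2, 3, 4, 5, 8, 9}
Step 12: find(2) -> no change; set of 2 is {0, 2, 3, 4, 5, 8, 9}
Step 13: union(6, 7) -> merged; set of 6 now {6, 7}
Step 14: find(7) -> no change; set of 7 is {6, 7}
Step 15: union(4, 5) -> already same set; set of 4 now {0, 2, 3, 4, 5, 8, 9}
Step 16: union(4, 5) -> already same set; set of 4 now {0, 2, 3, 4, 5, 8, 9}
Step 17: union(6, 8) -> merged; set of 6 now {0, 2, 3, 4, 5, 6, 7, 8, 9}
Step 18: union(8, 6) -> already same set; set of 8 now {0, 2, 3, 4, 5, 6, 7, 8, 9}
Step 19: find(6) -> no change; set of 6 is {0, 2, 3, 4, 5, 6, 7, 8, 9}
Component of 4: {0, 2, 3, 4, 5, 6, 7, 8, 9}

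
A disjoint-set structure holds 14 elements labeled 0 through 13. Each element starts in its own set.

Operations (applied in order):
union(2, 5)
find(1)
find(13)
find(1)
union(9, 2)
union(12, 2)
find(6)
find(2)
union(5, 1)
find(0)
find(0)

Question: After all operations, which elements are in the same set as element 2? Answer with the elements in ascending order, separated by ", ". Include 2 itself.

Step 1: union(2, 5) -> merged; set of 2 now {2, 5}
Step 2: find(1) -> no change; set of 1 is {1}
Step 3: find(13) -> no change; set of 13 is {13}
Step 4: find(1) -> no change; set of 1 is {1}
Step 5: union(9, 2) -> merged; set of 9 now {2, 5, 9}
Step 6: union(12, 2) -> merged; set of 12 now {2, 5, 9, 12}
Step 7: find(6) -> no change; set of 6 is {6}
Step 8: find(2) -> no change; set of 2 is {2, 5, 9, 12}
Step 9: union(5, 1) -> merged; set of 5 now {1, 2, 5, 9, 12}
Step 10: find(0) -> no change; set of 0 is {0}
Step 11: find(0) -> no change; set of 0 is {0}
Component of 2: {1, 2, 5, 9, 12}

Answer: 1, 2, 5, 9, 12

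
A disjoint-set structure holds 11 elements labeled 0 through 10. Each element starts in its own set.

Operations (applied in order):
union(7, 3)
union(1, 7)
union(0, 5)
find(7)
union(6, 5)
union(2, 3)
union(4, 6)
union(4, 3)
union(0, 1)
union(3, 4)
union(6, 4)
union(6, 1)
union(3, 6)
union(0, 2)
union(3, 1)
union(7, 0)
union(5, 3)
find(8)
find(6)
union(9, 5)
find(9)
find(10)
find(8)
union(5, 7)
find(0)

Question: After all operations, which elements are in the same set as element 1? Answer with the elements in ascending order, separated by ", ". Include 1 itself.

Step 1: union(7, 3) -> merged; set of 7 now {3, 7}
Step 2: union(1, 7) -> merged; set of 1 now {1, 3, 7}
Step 3: union(0, 5) -> merged; set of 0 now {0, 5}
Step 4: find(7) -> no change; set of 7 is {1, 3, 7}
Step 5: union(6, 5) -> merged; set of 6 now {0, 5, 6}
Step 6: union(2, 3) -> merged; set of 2 now {1, 2, 3, 7}
Step 7: union(4, 6) -> merged; set of 4 now {0, 4, 5, 6}
Step 8: union(4, 3) -> merged; set of 4 now {0, 1, 2, 3, 4, 5, 6, 7}
Step 9: union(0, 1) -> already same set; set of 0 now {0, 1, 2, 3, 4, 5, 6, 7}
Step 10: union(3, 4) -> already same set; set of 3 now {0, 1, 2, 3, 4, 5, 6, 7}
Step 11: union(6, 4) -> already same set; set of 6 now {0, 1, 2, 3, 4, 5, 6, 7}
Step 12: union(6, 1) -> already same set; set of 6 now {0, 1, 2, 3, 4, 5, 6, 7}
Step 13: union(3, 6) -> already same set; set of 3 now {0, 1, 2, 3, 4, 5, 6, 7}
Step 14: union(0, 2) -> already same set; set of 0 now {0, 1, 2, 3, 4, 5, 6, 7}
Step 15: union(3, 1) -> already same set; set of 3 now {0, 1, 2, 3, 4, 5, 6, 7}
Step 16: union(7, 0) -> already same set; set of 7 now {0, 1, 2, 3, 4, 5, 6, 7}
Step 17: union(5, 3) -> already same set; set of 5 now {0, 1, 2, 3, 4, 5, 6, 7}
Step 18: find(8) -> no change; set of 8 is {8}
Step 19: find(6) -> no change; set of 6 is {0, 1, 2, 3, 4, 5, 6, 7}
Step 20: union(9, 5) -> merged; set of 9 now {0, 1, 2, 3, 4, 5, 6, 7, 9}
Step 21: find(9) -> no change; set of 9 is {0, 1, 2, 3, 4, 5, 6, 7, 9}
Step 22: find(10) -> no change; set of 10 is {10}
Step 23: find(8) -> no change; set of 8 is {8}
Step 24: union(5, 7) -> already same set; set of 5 now {0, 1, 2, 3, 4, 5, 6, 7, 9}
Step 25: find(0) -> no change; set of 0 is {0, 1, 2, 3, 4, 5, 6, 7, 9}
Component of 1: {0, 1, 2, 3, 4, 5, 6, 7, 9}

Answer: 0, 1, 2, 3, 4, 5, 6, 7, 9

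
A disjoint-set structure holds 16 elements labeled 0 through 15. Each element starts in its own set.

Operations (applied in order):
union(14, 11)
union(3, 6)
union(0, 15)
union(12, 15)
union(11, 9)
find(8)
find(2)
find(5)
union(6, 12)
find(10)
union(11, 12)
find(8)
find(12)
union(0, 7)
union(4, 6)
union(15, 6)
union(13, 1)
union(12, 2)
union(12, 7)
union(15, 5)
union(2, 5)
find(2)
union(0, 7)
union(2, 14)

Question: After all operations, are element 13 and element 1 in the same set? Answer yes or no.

Answer: yes

Derivation:
Step 1: union(14, 11) -> merged; set of 14 now {11, 14}
Step 2: union(3, 6) -> merged; set of 3 now {3, 6}
Step 3: union(0, 15) -> merged; set of 0 now {0, 15}
Step 4: union(12, 15) -> merged; set of 12 now {0, 12, 15}
Step 5: union(11, 9) -> merged; set of 11 now {9, 11, 14}
Step 6: find(8) -> no change; set of 8 is {8}
Step 7: find(2) -> no change; set of 2 is {2}
Step 8: find(5) -> no change; set of 5 is {5}
Step 9: union(6, 12) -> merged; set of 6 now {0, 3, 6, 12, 15}
Step 10: find(10) -> no change; set of 10 is {10}
Step 11: union(11, 12) -> merged; set of 11 now {0, 3, 6, 9, 11, 12, 14, 15}
Step 12: find(8) -> no change; set of 8 is {8}
Step 13: find(12) -> no change; set of 12 is {0, 3, 6, 9, 11, 12, 14, 15}
Step 14: union(0, 7) -> merged; set of 0 now {0, 3, 6, 7, 9, 11, 12, 14, 15}
Step 15: union(4, 6) -> merged; set of 4 now {0, 3, 4, 6, 7, 9, 11, 12, 14, 15}
Step 16: union(15, 6) -> already same set; set of 15 now {0, 3, 4, 6, 7, 9, 11, 12, 14, 15}
Step 17: union(13, 1) -> merged; set of 13 now {1, 13}
Step 18: union(12, 2) -> merged; set of 12 now {0, 2, 3, 4, 6, 7, 9, 11, 12, 14, 15}
Step 19: union(12, 7) -> already same set; set of 12 now {0, 2, 3, 4, 6, 7, 9, 11, 12, 14, 15}
Step 20: union(15, 5) -> merged; set of 15 now {0, 2, 3, 4, 5, 6, 7, 9, 11, 12, 14, 15}
Step 21: union(2, 5) -> already same set; set of 2 now {0, 2, 3, 4, 5, 6, 7, 9, 11, 12, 14, 15}
Step 22: find(2) -> no change; set of 2 is {0, 2, 3, 4, 5, 6, 7, 9, 11, 12, 14, 15}
Step 23: union(0, 7) -> already same set; set of 0 now {0, 2, 3, 4, 5, 6, 7, 9, 11, 12, 14, 15}
Step 24: union(2, 14) -> already same set; set of 2 now {0, 2, 3, 4, 5, 6, 7, 9, 11, 12, 14, 15}
Set of 13: {1, 13}; 1 is a member.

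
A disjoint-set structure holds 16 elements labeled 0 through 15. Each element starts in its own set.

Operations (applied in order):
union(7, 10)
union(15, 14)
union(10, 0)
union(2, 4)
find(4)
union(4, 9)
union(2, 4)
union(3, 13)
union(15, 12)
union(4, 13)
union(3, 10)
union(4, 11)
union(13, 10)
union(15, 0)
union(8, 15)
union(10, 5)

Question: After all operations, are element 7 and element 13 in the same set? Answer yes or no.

Step 1: union(7, 10) -> merged; set of 7 now {7, 10}
Step 2: union(15, 14) -> merged; set of 15 now {14, 15}
Step 3: union(10, 0) -> merged; set of 10 now {0, 7, 10}
Step 4: union(2, 4) -> merged; set of 2 now {2, 4}
Step 5: find(4) -> no change; set of 4 is {2, 4}
Step 6: union(4, 9) -> merged; set of 4 now {2, 4, 9}
Step 7: union(2, 4) -> already same set; set of 2 now {2, 4, 9}
Step 8: union(3, 13) -> merged; set of 3 now {3, 13}
Step 9: union(15, 12) -> merged; set of 15 now {12, 14, 15}
Step 10: union(4, 13) -> merged; set of 4 now {2, 3, 4, 9, 13}
Step 11: union(3, 10) -> merged; set of 3 now {0, 2, 3, 4, 7, 9, 10, 13}
Step 12: union(4, 11) -> merged; set of 4 now {0, 2, 3, 4, 7, 9, 10, 11, 13}
Step 13: union(13, 10) -> already same set; set of 13 now {0, 2, 3, 4, 7, 9, 10, 11, 13}
Step 14: union(15, 0) -> merged; set of 15 now {0, 2, 3, 4, 7, 9, 10, 11, 12, 13, 14, 15}
Step 15: union(8, 15) -> merged; set of 8 now {0, 2, 3, 4, 7, 8, 9, 10, 11, 12, 13, 14, 15}
Step 16: union(10, 5) -> merged; set of 10 now {0, 2, 3, 4, 5, 7, 8, 9, 10, 11, 12, 13, 14, 15}
Set of 7: {0, 2, 3, 4, 5, 7, 8, 9, 10, 11, 12, 13, 14, 15}; 13 is a member.

Answer: yes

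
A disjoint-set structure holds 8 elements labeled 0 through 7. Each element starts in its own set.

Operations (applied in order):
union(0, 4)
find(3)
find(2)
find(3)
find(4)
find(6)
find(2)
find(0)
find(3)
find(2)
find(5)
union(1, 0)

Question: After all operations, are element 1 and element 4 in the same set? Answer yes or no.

Step 1: union(0, 4) -> merged; set of 0 now {0, 4}
Step 2: find(3) -> no change; set of 3 is {3}
Step 3: find(2) -> no change; set of 2 is {2}
Step 4: find(3) -> no change; set of 3 is {3}
Step 5: find(4) -> no change; set of 4 is {0, 4}
Step 6: find(6) -> no change; set of 6 is {6}
Step 7: find(2) -> no change; set of 2 is {2}
Step 8: find(0) -> no change; set of 0 is {0, 4}
Step 9: find(3) -> no change; set of 3 is {3}
Step 10: find(2) -> no change; set of 2 is {2}
Step 11: find(5) -> no change; set of 5 is {5}
Step 12: union(1, 0) -> merged; set of 1 now {0, 1, 4}
Set of 1: {0, 1, 4}; 4 is a member.

Answer: yes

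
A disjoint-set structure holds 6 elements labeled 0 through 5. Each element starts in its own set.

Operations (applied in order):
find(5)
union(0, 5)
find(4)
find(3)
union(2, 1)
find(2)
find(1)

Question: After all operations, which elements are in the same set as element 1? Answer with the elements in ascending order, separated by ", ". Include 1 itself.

Step 1: find(5) -> no change; set of 5 is {5}
Step 2: union(0, 5) -> merged; set of 0 now {0, 5}
Step 3: find(4) -> no change; set of 4 is {4}
Step 4: find(3) -> no change; set of 3 is {3}
Step 5: union(2, 1) -> merged; set of 2 now {1, 2}
Step 6: find(2) -> no change; set of 2 is {1, 2}
Step 7: find(1) -> no change; set of 1 is {1, 2}
Component of 1: {1, 2}

Answer: 1, 2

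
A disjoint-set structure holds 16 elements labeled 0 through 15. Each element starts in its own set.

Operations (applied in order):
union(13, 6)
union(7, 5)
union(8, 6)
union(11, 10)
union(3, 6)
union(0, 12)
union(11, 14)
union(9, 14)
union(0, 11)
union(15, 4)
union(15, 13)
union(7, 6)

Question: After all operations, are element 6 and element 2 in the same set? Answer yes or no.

Answer: no

Derivation:
Step 1: union(13, 6) -> merged; set of 13 now {6, 13}
Step 2: union(7, 5) -> merged; set of 7 now {5, 7}
Step 3: union(8, 6) -> merged; set of 8 now {6, 8, 13}
Step 4: union(11, 10) -> merged; set of 11 now {10, 11}
Step 5: union(3, 6) -> merged; set of 3 now {3, 6, 8, 13}
Step 6: union(0, 12) -> merged; set of 0 now {0, 12}
Step 7: union(11, 14) -> merged; set of 11 now {10, 11, 14}
Step 8: union(9, 14) -> merged; set of 9 now {9, 10, 11, 14}
Step 9: union(0, 11) -> merged; set of 0 now {0, 9, 10, 11, 12, 14}
Step 10: union(15, 4) -> merged; set of 15 now {4, 15}
Step 11: union(15, 13) -> merged; set of 15 now {3, 4, 6, 8, 13, 15}
Step 12: union(7, 6) -> merged; set of 7 now {3, 4, 5, 6, 7, 8, 13, 15}
Set of 6: {3, 4, 5, 6, 7, 8, 13, 15}; 2 is not a member.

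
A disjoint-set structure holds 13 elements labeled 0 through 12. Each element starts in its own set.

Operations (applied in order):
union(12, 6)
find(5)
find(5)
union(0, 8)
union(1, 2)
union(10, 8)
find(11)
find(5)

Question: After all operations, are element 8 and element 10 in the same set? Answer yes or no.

Answer: yes

Derivation:
Step 1: union(12, 6) -> merged; set of 12 now {6, 12}
Step 2: find(5) -> no change; set of 5 is {5}
Step 3: find(5) -> no change; set of 5 is {5}
Step 4: union(0, 8) -> merged; set of 0 now {0, 8}
Step 5: union(1, 2) -> merged; set of 1 now {1, 2}
Step 6: union(10, 8) -> merged; set of 10 now {0, 8, 10}
Step 7: find(11) -> no change; set of 11 is {11}
Step 8: find(5) -> no change; set of 5 is {5}
Set of 8: {0, 8, 10}; 10 is a member.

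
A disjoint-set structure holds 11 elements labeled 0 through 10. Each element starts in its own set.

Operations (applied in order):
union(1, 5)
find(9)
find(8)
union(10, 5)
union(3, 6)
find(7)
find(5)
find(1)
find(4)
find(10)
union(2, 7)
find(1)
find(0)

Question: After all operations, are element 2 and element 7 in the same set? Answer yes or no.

Answer: yes

Derivation:
Step 1: union(1, 5) -> merged; set of 1 now {1, 5}
Step 2: find(9) -> no change; set of 9 is {9}
Step 3: find(8) -> no change; set of 8 is {8}
Step 4: union(10, 5) -> merged; set of 10 now {1, 5, 10}
Step 5: union(3, 6) -> merged; set of 3 now {3, 6}
Step 6: find(7) -> no change; set of 7 is {7}
Step 7: find(5) -> no change; set of 5 is {1, 5, 10}
Step 8: find(1) -> no change; set of 1 is {1, 5, 10}
Step 9: find(4) -> no change; set of 4 is {4}
Step 10: find(10) -> no change; set of 10 is {1, 5, 10}
Step 11: union(2, 7) -> merged; set of 2 now {2, 7}
Step 12: find(1) -> no change; set of 1 is {1, 5, 10}
Step 13: find(0) -> no change; set of 0 is {0}
Set of 2: {2, 7}; 7 is a member.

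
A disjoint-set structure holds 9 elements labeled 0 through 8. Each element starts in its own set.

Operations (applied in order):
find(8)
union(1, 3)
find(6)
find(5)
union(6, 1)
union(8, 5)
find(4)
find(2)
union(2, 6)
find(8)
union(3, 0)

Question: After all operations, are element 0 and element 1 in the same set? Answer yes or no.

Step 1: find(8) -> no change; set of 8 is {8}
Step 2: union(1, 3) -> merged; set of 1 now {1, 3}
Step 3: find(6) -> no change; set of 6 is {6}
Step 4: find(5) -> no change; set of 5 is {5}
Step 5: union(6, 1) -> merged; set of 6 now {1, 3, 6}
Step 6: union(8, 5) -> merged; set of 8 now {5, 8}
Step 7: find(4) -> no change; set of 4 is {4}
Step 8: find(2) -> no change; set of 2 is {2}
Step 9: union(2, 6) -> merged; set of 2 now {1, 2, 3, 6}
Step 10: find(8) -> no change; set of 8 is {5, 8}
Step 11: union(3, 0) -> merged; set of 3 now {0, 1, 2, 3, 6}
Set of 0: {0, 1, 2, 3, 6}; 1 is a member.

Answer: yes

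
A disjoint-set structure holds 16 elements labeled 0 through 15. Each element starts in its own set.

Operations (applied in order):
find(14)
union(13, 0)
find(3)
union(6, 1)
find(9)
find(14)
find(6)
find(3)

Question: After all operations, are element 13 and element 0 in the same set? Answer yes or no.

Step 1: find(14) -> no change; set of 14 is {14}
Step 2: union(13, 0) -> merged; set of 13 now {0, 13}
Step 3: find(3) -> no change; set of 3 is {3}
Step 4: union(6, 1) -> merged; set of 6 now {1, 6}
Step 5: find(9) -> no change; set of 9 is {9}
Step 6: find(14) -> no change; set of 14 is {14}
Step 7: find(6) -> no change; set of 6 is {1, 6}
Step 8: find(3) -> no change; set of 3 is {3}
Set of 13: {0, 13}; 0 is a member.

Answer: yes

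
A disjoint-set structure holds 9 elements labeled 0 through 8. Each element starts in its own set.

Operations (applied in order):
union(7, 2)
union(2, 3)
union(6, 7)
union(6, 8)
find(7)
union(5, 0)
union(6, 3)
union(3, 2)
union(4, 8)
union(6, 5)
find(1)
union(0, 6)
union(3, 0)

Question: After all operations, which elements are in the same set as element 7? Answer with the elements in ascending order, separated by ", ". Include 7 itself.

Step 1: union(7, 2) -> merged; set of 7 now {2, 7}
Step 2: union(2, 3) -> merged; set of 2 now {2, 3, 7}
Step 3: union(6, 7) -> merged; set of 6 now {2, 3, 6, 7}
Step 4: union(6, 8) -> merged; set of 6 now {2, 3, 6, 7, 8}
Step 5: find(7) -> no change; set of 7 is {2, 3, 6, 7, 8}
Step 6: union(5, 0) -> merged; set of 5 now {0, 5}
Step 7: union(6, 3) -> already same set; set of 6 now {2, 3, 6, 7, 8}
Step 8: union(3, 2) -> already same set; set of 3 now {2, 3, 6, 7, 8}
Step 9: union(4, 8) -> merged; set of 4 now {2, 3, 4, 6, 7, 8}
Step 10: union(6, 5) -> merged; set of 6 now {0, 2, 3, 4, 5, 6, 7, 8}
Step 11: find(1) -> no change; set of 1 is {1}
Step 12: union(0, 6) -> already same set; set of 0 now {0, 2, 3, 4, 5, 6, 7, 8}
Step 13: union(3, 0) -> already same set; set of 3 now {0, 2, 3, 4, 5, 6, 7, 8}
Component of 7: {0, 2, 3, 4, 5, 6, 7, 8}

Answer: 0, 2, 3, 4, 5, 6, 7, 8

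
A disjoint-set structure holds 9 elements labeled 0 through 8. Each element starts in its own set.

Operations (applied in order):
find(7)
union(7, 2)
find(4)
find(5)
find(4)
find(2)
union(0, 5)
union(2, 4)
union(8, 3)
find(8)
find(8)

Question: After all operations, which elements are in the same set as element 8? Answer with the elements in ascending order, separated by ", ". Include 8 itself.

Step 1: find(7) -> no change; set of 7 is {7}
Step 2: union(7, 2) -> merged; set of 7 now {2, 7}
Step 3: find(4) -> no change; set of 4 is {4}
Step 4: find(5) -> no change; set of 5 is {5}
Step 5: find(4) -> no change; set of 4 is {4}
Step 6: find(2) -> no change; set of 2 is {2, 7}
Step 7: union(0, 5) -> merged; set of 0 now {0, 5}
Step 8: union(2, 4) -> merged; set of 2 now {2, 4, 7}
Step 9: union(8, 3) -> merged; set of 8 now {3, 8}
Step 10: find(8) -> no change; set of 8 is {3, 8}
Step 11: find(8) -> no change; set of 8 is {3, 8}
Component of 8: {3, 8}

Answer: 3, 8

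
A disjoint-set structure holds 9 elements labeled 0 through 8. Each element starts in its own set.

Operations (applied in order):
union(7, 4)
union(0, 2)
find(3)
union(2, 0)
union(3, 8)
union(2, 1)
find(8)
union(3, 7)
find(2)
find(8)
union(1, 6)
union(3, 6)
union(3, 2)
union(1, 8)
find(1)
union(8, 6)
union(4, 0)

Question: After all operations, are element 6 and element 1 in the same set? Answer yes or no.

Answer: yes

Derivation:
Step 1: union(7, 4) -> merged; set of 7 now {4, 7}
Step 2: union(0, 2) -> merged; set of 0 now {0, 2}
Step 3: find(3) -> no change; set of 3 is {3}
Step 4: union(2, 0) -> already same set; set of 2 now {0, 2}
Step 5: union(3, 8) -> merged; set of 3 now {3, 8}
Step 6: union(2, 1) -> merged; set of 2 now {0, 1, 2}
Step 7: find(8) -> no change; set of 8 is {3, 8}
Step 8: union(3, 7) -> merged; set of 3 now {3, 4, 7, 8}
Step 9: find(2) -> no change; set of 2 is {0, 1, 2}
Step 10: find(8) -> no change; set of 8 is {3, 4, 7, 8}
Step 11: union(1, 6) -> merged; set of 1 now {0, 1, 2, 6}
Step 12: union(3, 6) -> merged; set of 3 now {0, 1, 2, 3, 4, 6, 7, 8}
Step 13: union(3, 2) -> already same set; set of 3 now {0, 1, 2, 3, 4, 6, 7, 8}
Step 14: union(1, 8) -> already same set; set of 1 now {0, 1, 2, 3, 4, 6, 7, 8}
Step 15: find(1) -> no change; set of 1 is {0, 1, 2, 3, 4, 6, 7, 8}
Step 16: union(8, 6) -> already same set; set of 8 now {0, 1, 2, 3, 4, 6, 7, 8}
Step 17: union(4, 0) -> already same set; set of 4 now {0, 1, 2, 3, 4, 6, 7, 8}
Set of 6: {0, 1, 2, 3, 4, 6, 7, 8}; 1 is a member.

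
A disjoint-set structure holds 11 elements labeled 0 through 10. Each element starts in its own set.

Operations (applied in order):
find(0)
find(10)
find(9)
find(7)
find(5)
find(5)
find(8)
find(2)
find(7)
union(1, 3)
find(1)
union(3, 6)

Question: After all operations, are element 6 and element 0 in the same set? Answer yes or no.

Answer: no

Derivation:
Step 1: find(0) -> no change; set of 0 is {0}
Step 2: find(10) -> no change; set of 10 is {10}
Step 3: find(9) -> no change; set of 9 is {9}
Step 4: find(7) -> no change; set of 7 is {7}
Step 5: find(5) -> no change; set of 5 is {5}
Step 6: find(5) -> no change; set of 5 is {5}
Step 7: find(8) -> no change; set of 8 is {8}
Step 8: find(2) -> no change; set of 2 is {2}
Step 9: find(7) -> no change; set of 7 is {7}
Step 10: union(1, 3) -> merged; set of 1 now {1, 3}
Step 11: find(1) -> no change; set of 1 is {1, 3}
Step 12: union(3, 6) -> merged; set of 3 now {1, 3, 6}
Set of 6: {1, 3, 6}; 0 is not a member.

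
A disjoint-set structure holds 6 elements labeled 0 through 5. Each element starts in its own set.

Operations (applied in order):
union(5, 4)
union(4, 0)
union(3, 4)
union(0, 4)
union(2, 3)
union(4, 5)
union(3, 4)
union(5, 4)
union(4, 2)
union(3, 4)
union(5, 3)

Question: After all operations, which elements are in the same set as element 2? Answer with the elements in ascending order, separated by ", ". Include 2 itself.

Step 1: union(5, 4) -> merged; set of 5 now {4, 5}
Step 2: union(4, 0) -> merged; set of 4 now {0, 4, 5}
Step 3: union(3, 4) -> merged; set of 3 now {0, 3, 4, 5}
Step 4: union(0, 4) -> already same set; set of 0 now {0, 3, 4, 5}
Step 5: union(2, 3) -> merged; set of 2 now {0, 2, 3, 4, 5}
Step 6: union(4, 5) -> already same set; set of 4 now {0, 2, 3, 4, 5}
Step 7: union(3, 4) -> already same set; set of 3 now {0, 2, 3, 4, 5}
Step 8: union(5, 4) -> already same set; set of 5 now {0, 2, 3, 4, 5}
Step 9: union(4, 2) -> already same set; set of 4 now {0, 2, 3, 4, 5}
Step 10: union(3, 4) -> already same set; set of 3 now {0, 2, 3, 4, 5}
Step 11: union(5, 3) -> already same set; set of 5 now {0, 2, 3, 4, 5}
Component of 2: {0, 2, 3, 4, 5}

Answer: 0, 2, 3, 4, 5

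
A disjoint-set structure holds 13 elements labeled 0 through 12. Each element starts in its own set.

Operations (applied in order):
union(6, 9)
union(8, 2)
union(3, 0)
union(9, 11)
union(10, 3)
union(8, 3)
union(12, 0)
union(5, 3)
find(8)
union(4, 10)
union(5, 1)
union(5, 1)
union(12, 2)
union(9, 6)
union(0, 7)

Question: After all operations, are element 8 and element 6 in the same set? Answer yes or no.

Answer: no

Derivation:
Step 1: union(6, 9) -> merged; set of 6 now {6, 9}
Step 2: union(8, 2) -> merged; set of 8 now {2, 8}
Step 3: union(3, 0) -> merged; set of 3 now {0, 3}
Step 4: union(9, 11) -> merged; set of 9 now {6, 9, 11}
Step 5: union(10, 3) -> merged; set of 10 now {0, 3, 10}
Step 6: union(8, 3) -> merged; set of 8 now {0, 2, 3, 8, 10}
Step 7: union(12, 0) -> merged; set of 12 now {0, 2, 3, 8, 10, 12}
Step 8: union(5, 3) -> merged; set of 5 now {0, 2, 3, 5, 8, 10, 12}
Step 9: find(8) -> no change; set of 8 is {0, 2, 3, 5, 8, 10, 12}
Step 10: union(4, 10) -> merged; set of 4 now {0, 2, 3, 4, 5, 8, 10, 12}
Step 11: union(5, 1) -> merged; set of 5 now {0, 1, 2, 3, 4, 5, 8, 10, 12}
Step 12: union(5, 1) -> already same set; set of 5 now {0, 1, 2, 3, 4, 5, 8, 10, 12}
Step 13: union(12, 2) -> already same set; set of 12 now {0, 1, 2, 3, 4, 5, 8, 10, 12}
Step 14: union(9, 6) -> already same set; set of 9 now {6, 9, 11}
Step 15: union(0, 7) -> merged; set of 0 now {0, 1, 2, 3, 4, 5, 7, 8, 10, 12}
Set of 8: {0, 1, 2, 3, 4, 5, 7, 8, 10, 12}; 6 is not a member.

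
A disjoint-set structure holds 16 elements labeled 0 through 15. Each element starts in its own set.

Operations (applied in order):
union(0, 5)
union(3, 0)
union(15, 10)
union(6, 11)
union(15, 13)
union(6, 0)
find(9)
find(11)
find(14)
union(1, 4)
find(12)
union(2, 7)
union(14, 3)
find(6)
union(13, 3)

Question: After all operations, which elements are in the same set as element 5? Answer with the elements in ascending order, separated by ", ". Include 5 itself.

Step 1: union(0, 5) -> merged; set of 0 now {0, 5}
Step 2: union(3, 0) -> merged; set of 3 now {0, 3, 5}
Step 3: union(15, 10) -> merged; set of 15 now {10, 15}
Step 4: union(6, 11) -> merged; set of 6 now {6, 11}
Step 5: union(15, 13) -> merged; set of 15 now {10, 13, 15}
Step 6: union(6, 0) -> merged; set of 6 now {0, 3, 5, 6, 11}
Step 7: find(9) -> no change; set of 9 is {9}
Step 8: find(11) -> no change; set of 11 is {0, 3, 5, 6, 11}
Step 9: find(14) -> no change; set of 14 is {14}
Step 10: union(1, 4) -> merged; set of 1 now {1, 4}
Step 11: find(12) -> no change; set of 12 is {12}
Step 12: union(2, 7) -> merged; set of 2 now {2, 7}
Step 13: union(14, 3) -> merged; set of 14 now {0, 3, 5, 6, 11, 14}
Step 14: find(6) -> no change; set of 6 is {0, 3, 5, 6, 11, 14}
Step 15: union(13, 3) -> merged; set of 13 now {0, 3, 5, 6, 10, 11, 13, 14, 15}
Component of 5: {0, 3, 5, 6, 10, 11, 13, 14, 15}

Answer: 0, 3, 5, 6, 10, 11, 13, 14, 15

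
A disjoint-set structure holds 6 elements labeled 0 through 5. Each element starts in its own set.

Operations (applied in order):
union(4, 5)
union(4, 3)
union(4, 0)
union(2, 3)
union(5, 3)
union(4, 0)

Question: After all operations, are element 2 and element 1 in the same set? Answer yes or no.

Step 1: union(4, 5) -> merged; set of 4 now {4, 5}
Step 2: union(4, 3) -> merged; set of 4 now {3, 4, 5}
Step 3: union(4, 0) -> merged; set of 4 now {0, 3, 4, 5}
Step 4: union(2, 3) -> merged; set of 2 now {0, 2, 3, 4, 5}
Step 5: union(5, 3) -> already same set; set of 5 now {0, 2, 3, 4, 5}
Step 6: union(4, 0) -> already same set; set of 4 now {0, 2, 3, 4, 5}
Set of 2: {0, 2, 3, 4, 5}; 1 is not a member.

Answer: no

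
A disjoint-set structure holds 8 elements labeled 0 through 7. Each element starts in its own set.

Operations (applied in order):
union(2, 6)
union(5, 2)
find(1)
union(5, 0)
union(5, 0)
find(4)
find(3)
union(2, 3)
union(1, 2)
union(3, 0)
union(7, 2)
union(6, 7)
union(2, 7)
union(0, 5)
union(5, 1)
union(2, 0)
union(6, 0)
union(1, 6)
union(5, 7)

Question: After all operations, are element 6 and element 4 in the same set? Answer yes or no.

Step 1: union(2, 6) -> merged; set of 2 now {2, 6}
Step 2: union(5, 2) -> merged; set of 5 now {2, 5, 6}
Step 3: find(1) -> no change; set of 1 is {1}
Step 4: union(5, 0) -> merged; set of 5 now {0, 2, 5, 6}
Step 5: union(5, 0) -> already same set; set of 5 now {0, 2, 5, 6}
Step 6: find(4) -> no change; set of 4 is {4}
Step 7: find(3) -> no change; set of 3 is {3}
Step 8: union(2, 3) -> merged; set of 2 now {0, 2, 3, 5, 6}
Step 9: union(1, 2) -> merged; set of 1 now {0, 1, 2, 3, 5, 6}
Step 10: union(3, 0) -> already same set; set of 3 now {0, 1, 2, 3, 5, 6}
Step 11: union(7, 2) -> merged; set of 7 now {0, 1, 2, 3, 5, 6, 7}
Step 12: union(6, 7) -> already same set; set of 6 now {0, 1, 2, 3, 5, 6, 7}
Step 13: union(2, 7) -> already same set; set of 2 now {0, 1, 2, 3, 5, 6, 7}
Step 14: union(0, 5) -> already same set; set of 0 now {0, 1, 2, 3, 5, 6, 7}
Step 15: union(5, 1) -> already same set; set of 5 now {0, 1, 2, 3, 5, 6, 7}
Step 16: union(2, 0) -> already same set; set of 2 now {0, 1, 2, 3, 5, 6, 7}
Step 17: union(6, 0) -> already same set; set of 6 now {0, 1, 2, 3, 5, 6, 7}
Step 18: union(1, 6) -> already same set; set of 1 now {0, 1, 2, 3, 5, 6, 7}
Step 19: union(5, 7) -> already same set; set of 5 now {0, 1, 2, 3, 5, 6, 7}
Set of 6: {0, 1, 2, 3, 5, 6, 7}; 4 is not a member.

Answer: no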